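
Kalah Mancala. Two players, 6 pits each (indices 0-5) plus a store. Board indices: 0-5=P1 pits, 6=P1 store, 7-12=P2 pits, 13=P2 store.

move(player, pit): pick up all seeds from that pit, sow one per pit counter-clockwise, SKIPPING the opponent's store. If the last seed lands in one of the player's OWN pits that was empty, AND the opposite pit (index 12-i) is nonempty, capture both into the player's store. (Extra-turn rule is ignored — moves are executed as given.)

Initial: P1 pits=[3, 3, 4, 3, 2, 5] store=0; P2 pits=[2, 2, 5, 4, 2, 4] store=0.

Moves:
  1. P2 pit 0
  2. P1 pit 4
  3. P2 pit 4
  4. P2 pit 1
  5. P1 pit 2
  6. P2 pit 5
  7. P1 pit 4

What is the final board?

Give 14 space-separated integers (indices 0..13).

Move 1: P2 pit0 -> P1=[3,3,4,3,2,5](0) P2=[0,3,6,4,2,4](0)
Move 2: P1 pit4 -> P1=[3,3,4,3,0,6](1) P2=[0,3,6,4,2,4](0)
Move 3: P2 pit4 -> P1=[3,3,4,3,0,6](1) P2=[0,3,6,4,0,5](1)
Move 4: P2 pit1 -> P1=[3,0,4,3,0,6](1) P2=[0,0,7,5,0,5](5)
Move 5: P1 pit2 -> P1=[3,0,0,4,1,7](2) P2=[0,0,7,5,0,5](5)
Move 6: P2 pit5 -> P1=[4,1,1,5,1,7](2) P2=[0,0,7,5,0,0](6)
Move 7: P1 pit4 -> P1=[4,1,1,5,0,8](2) P2=[0,0,7,5,0,0](6)

Answer: 4 1 1 5 0 8 2 0 0 7 5 0 0 6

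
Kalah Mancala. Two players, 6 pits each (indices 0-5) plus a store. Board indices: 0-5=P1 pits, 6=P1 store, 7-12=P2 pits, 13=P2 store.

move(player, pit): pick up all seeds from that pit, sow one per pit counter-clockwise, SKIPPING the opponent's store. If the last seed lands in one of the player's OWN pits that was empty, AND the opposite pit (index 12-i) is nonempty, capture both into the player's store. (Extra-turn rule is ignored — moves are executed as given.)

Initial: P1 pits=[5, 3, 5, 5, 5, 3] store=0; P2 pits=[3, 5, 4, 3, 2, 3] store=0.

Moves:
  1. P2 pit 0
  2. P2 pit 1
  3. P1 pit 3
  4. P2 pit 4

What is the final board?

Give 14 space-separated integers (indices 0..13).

Answer: 7 3 5 0 6 4 1 1 1 6 5 0 5 2

Derivation:
Move 1: P2 pit0 -> P1=[5,3,5,5,5,3](0) P2=[0,6,5,4,2,3](0)
Move 2: P2 pit1 -> P1=[6,3,5,5,5,3](0) P2=[0,0,6,5,3,4](1)
Move 3: P1 pit3 -> P1=[6,3,5,0,6,4](1) P2=[1,1,6,5,3,4](1)
Move 4: P2 pit4 -> P1=[7,3,5,0,6,4](1) P2=[1,1,6,5,0,5](2)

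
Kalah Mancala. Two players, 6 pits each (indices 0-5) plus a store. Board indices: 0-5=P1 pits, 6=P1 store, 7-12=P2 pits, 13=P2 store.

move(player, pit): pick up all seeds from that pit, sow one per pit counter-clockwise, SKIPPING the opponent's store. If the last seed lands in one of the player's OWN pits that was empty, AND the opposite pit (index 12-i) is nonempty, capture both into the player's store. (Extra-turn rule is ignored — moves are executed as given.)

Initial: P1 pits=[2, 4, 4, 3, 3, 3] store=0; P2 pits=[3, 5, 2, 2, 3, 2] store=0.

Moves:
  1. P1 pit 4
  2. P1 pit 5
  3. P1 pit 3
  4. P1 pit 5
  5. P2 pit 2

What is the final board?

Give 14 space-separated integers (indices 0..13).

Answer: 2 4 4 0 1 0 4 5 6 0 3 4 3 0

Derivation:
Move 1: P1 pit4 -> P1=[2,4,4,3,0,4](1) P2=[4,5,2,2,3,2](0)
Move 2: P1 pit5 -> P1=[2,4,4,3,0,0](2) P2=[5,6,3,2,3,2](0)
Move 3: P1 pit3 -> P1=[2,4,4,0,1,1](3) P2=[5,6,3,2,3,2](0)
Move 4: P1 pit5 -> P1=[2,4,4,0,1,0](4) P2=[5,6,3,2,3,2](0)
Move 5: P2 pit2 -> P1=[2,4,4,0,1,0](4) P2=[5,6,0,3,4,3](0)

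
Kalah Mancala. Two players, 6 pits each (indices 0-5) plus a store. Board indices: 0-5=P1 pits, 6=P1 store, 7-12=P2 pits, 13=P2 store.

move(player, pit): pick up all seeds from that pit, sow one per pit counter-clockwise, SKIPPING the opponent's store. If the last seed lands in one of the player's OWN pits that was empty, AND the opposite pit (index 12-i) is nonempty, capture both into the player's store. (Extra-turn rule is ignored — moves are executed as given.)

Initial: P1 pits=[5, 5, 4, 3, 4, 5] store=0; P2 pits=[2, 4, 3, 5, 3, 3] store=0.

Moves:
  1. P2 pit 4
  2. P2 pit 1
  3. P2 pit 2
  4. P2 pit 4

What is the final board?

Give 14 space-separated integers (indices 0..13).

Answer: 6 5 4 3 4 5 0 2 0 0 7 0 7 3

Derivation:
Move 1: P2 pit4 -> P1=[6,5,4,3,4,5](0) P2=[2,4,3,5,0,4](1)
Move 2: P2 pit1 -> P1=[6,5,4,3,4,5](0) P2=[2,0,4,6,1,5](1)
Move 3: P2 pit2 -> P1=[6,5,4,3,4,5](0) P2=[2,0,0,7,2,6](2)
Move 4: P2 pit4 -> P1=[6,5,4,3,4,5](0) P2=[2,0,0,7,0,7](3)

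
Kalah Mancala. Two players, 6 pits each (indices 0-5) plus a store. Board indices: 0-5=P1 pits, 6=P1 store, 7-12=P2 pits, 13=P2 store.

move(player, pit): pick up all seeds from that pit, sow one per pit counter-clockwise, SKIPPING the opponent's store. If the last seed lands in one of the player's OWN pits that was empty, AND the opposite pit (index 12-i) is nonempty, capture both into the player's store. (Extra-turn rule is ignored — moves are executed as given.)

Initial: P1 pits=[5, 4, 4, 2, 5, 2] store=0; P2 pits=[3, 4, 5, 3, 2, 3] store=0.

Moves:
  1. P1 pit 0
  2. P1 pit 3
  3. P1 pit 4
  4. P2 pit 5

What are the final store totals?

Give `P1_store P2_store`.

Answer: 2 1

Derivation:
Move 1: P1 pit0 -> P1=[0,5,5,3,6,3](0) P2=[3,4,5,3,2,3](0)
Move 2: P1 pit3 -> P1=[0,5,5,0,7,4](1) P2=[3,4,5,3,2,3](0)
Move 3: P1 pit4 -> P1=[0,5,5,0,0,5](2) P2=[4,5,6,4,3,3](0)
Move 4: P2 pit5 -> P1=[1,6,5,0,0,5](2) P2=[4,5,6,4,3,0](1)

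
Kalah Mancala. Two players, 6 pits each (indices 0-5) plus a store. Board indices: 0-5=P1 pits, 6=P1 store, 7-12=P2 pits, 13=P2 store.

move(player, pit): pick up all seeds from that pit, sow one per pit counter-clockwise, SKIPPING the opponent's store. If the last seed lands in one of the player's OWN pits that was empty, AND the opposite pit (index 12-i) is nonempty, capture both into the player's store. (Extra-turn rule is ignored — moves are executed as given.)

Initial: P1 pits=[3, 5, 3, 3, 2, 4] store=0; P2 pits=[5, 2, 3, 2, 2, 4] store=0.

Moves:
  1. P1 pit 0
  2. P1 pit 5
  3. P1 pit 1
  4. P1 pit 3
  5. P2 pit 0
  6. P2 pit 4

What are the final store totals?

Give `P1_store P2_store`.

Move 1: P1 pit0 -> P1=[0,6,4,4,2,4](0) P2=[5,2,3,2,2,4](0)
Move 2: P1 pit5 -> P1=[0,6,4,4,2,0](1) P2=[6,3,4,2,2,4](0)
Move 3: P1 pit1 -> P1=[0,0,5,5,3,1](2) P2=[7,3,4,2,2,4](0)
Move 4: P1 pit3 -> P1=[0,0,5,0,4,2](3) P2=[8,4,4,2,2,4](0)
Move 5: P2 pit0 -> P1=[1,1,5,0,4,2](3) P2=[0,5,5,3,3,5](1)
Move 6: P2 pit4 -> P1=[2,1,5,0,4,2](3) P2=[0,5,5,3,0,6](2)

Answer: 3 2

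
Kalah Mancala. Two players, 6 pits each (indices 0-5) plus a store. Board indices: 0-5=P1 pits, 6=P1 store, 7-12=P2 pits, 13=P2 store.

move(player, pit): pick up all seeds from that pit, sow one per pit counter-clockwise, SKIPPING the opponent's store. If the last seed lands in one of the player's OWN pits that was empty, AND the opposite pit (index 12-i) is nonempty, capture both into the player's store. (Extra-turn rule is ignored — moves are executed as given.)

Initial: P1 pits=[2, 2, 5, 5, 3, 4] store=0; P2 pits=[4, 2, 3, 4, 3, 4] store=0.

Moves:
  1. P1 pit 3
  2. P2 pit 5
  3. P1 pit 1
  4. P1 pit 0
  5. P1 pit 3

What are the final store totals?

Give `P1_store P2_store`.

Move 1: P1 pit3 -> P1=[2,2,5,0,4,5](1) P2=[5,3,3,4,3,4](0)
Move 2: P2 pit5 -> P1=[3,3,6,0,4,5](1) P2=[5,3,3,4,3,0](1)
Move 3: P1 pit1 -> P1=[3,0,7,1,5,5](1) P2=[5,3,3,4,3,0](1)
Move 4: P1 pit0 -> P1=[0,1,8,2,5,5](1) P2=[5,3,3,4,3,0](1)
Move 5: P1 pit3 -> P1=[0,1,8,0,6,6](1) P2=[5,3,3,4,3,0](1)

Answer: 1 1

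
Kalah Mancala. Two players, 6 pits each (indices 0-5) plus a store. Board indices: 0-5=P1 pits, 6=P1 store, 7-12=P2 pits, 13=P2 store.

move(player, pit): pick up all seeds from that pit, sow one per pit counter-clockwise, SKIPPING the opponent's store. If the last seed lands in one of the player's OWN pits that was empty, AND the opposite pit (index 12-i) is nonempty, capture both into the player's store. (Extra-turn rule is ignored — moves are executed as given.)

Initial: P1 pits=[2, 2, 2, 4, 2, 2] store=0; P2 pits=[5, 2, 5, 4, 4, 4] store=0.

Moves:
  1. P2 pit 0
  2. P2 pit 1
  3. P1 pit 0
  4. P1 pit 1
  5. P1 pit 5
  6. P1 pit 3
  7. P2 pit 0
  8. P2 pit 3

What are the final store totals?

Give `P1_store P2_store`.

Move 1: P2 pit0 -> P1=[2,2,2,4,2,2](0) P2=[0,3,6,5,5,5](0)
Move 2: P2 pit1 -> P1=[2,2,2,4,2,2](0) P2=[0,0,7,6,6,5](0)
Move 3: P1 pit0 -> P1=[0,3,3,4,2,2](0) P2=[0,0,7,6,6,5](0)
Move 4: P1 pit1 -> P1=[0,0,4,5,3,2](0) P2=[0,0,7,6,6,5](0)
Move 5: P1 pit5 -> P1=[0,0,4,5,3,0](1) P2=[1,0,7,6,6,5](0)
Move 6: P1 pit3 -> P1=[0,0,4,0,4,1](2) P2=[2,1,7,6,6,5](0)
Move 7: P2 pit0 -> P1=[0,0,4,0,4,1](2) P2=[0,2,8,6,6,5](0)
Move 8: P2 pit3 -> P1=[1,1,5,0,4,1](2) P2=[0,2,8,0,7,6](1)

Answer: 2 1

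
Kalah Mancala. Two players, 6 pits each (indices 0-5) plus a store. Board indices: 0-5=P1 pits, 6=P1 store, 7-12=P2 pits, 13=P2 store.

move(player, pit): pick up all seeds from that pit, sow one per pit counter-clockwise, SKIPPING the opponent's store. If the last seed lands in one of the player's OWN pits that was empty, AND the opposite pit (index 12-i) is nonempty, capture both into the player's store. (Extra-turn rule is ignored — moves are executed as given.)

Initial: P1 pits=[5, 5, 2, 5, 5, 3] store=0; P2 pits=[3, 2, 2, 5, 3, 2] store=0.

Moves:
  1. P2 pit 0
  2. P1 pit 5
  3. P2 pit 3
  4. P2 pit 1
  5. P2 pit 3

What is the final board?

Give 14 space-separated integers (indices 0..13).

Answer: 6 6 3 5 5 0 1 1 0 4 0 6 4 1

Derivation:
Move 1: P2 pit0 -> P1=[5,5,2,5,5,3](0) P2=[0,3,3,6,3,2](0)
Move 2: P1 pit5 -> P1=[5,5,2,5,5,0](1) P2=[1,4,3,6,3,2](0)
Move 3: P2 pit3 -> P1=[6,6,3,5,5,0](1) P2=[1,4,3,0,4,3](1)
Move 4: P2 pit1 -> P1=[6,6,3,5,5,0](1) P2=[1,0,4,1,5,4](1)
Move 5: P2 pit3 -> P1=[6,6,3,5,5,0](1) P2=[1,0,4,0,6,4](1)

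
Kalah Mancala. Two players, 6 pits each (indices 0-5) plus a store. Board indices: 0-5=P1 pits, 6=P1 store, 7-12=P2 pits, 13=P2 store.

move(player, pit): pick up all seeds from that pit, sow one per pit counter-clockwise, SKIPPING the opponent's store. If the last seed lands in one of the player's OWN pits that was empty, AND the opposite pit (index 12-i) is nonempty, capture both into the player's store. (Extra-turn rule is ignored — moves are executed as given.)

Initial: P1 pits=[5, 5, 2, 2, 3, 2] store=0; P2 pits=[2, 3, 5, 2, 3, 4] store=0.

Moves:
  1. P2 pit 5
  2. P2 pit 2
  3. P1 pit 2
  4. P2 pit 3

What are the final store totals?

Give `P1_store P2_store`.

Answer: 0 3

Derivation:
Move 1: P2 pit5 -> P1=[6,6,3,2,3,2](0) P2=[2,3,5,2,3,0](1)
Move 2: P2 pit2 -> P1=[7,6,3,2,3,2](0) P2=[2,3,0,3,4,1](2)
Move 3: P1 pit2 -> P1=[7,6,0,3,4,3](0) P2=[2,3,0,3,4,1](2)
Move 4: P2 pit3 -> P1=[7,6,0,3,4,3](0) P2=[2,3,0,0,5,2](3)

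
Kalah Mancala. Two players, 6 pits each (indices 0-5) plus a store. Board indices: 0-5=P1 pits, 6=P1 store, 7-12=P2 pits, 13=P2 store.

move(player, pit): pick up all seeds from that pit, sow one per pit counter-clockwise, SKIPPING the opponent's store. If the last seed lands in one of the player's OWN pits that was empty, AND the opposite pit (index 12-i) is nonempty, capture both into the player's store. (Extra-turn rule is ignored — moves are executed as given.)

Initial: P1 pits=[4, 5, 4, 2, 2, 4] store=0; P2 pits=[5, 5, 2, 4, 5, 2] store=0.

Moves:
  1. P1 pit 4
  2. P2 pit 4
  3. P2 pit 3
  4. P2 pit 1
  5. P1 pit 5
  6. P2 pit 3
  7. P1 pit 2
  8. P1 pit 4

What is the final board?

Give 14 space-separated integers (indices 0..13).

Move 1: P1 pit4 -> P1=[4,5,4,2,0,5](1) P2=[5,5,2,4,5,2](0)
Move 2: P2 pit4 -> P1=[5,6,5,2,0,5](1) P2=[5,5,2,4,0,3](1)
Move 3: P2 pit3 -> P1=[6,6,5,2,0,5](1) P2=[5,5,2,0,1,4](2)
Move 4: P2 pit1 -> P1=[6,6,5,2,0,5](1) P2=[5,0,3,1,2,5](3)
Move 5: P1 pit5 -> P1=[6,6,5,2,0,0](2) P2=[6,1,4,2,2,5](3)
Move 6: P2 pit3 -> P1=[6,6,5,2,0,0](2) P2=[6,1,4,0,3,6](3)
Move 7: P1 pit2 -> P1=[6,6,0,3,1,1](3) P2=[7,1,4,0,3,6](3)
Move 8: P1 pit4 -> P1=[6,6,0,3,0,2](3) P2=[7,1,4,0,3,6](3)

Answer: 6 6 0 3 0 2 3 7 1 4 0 3 6 3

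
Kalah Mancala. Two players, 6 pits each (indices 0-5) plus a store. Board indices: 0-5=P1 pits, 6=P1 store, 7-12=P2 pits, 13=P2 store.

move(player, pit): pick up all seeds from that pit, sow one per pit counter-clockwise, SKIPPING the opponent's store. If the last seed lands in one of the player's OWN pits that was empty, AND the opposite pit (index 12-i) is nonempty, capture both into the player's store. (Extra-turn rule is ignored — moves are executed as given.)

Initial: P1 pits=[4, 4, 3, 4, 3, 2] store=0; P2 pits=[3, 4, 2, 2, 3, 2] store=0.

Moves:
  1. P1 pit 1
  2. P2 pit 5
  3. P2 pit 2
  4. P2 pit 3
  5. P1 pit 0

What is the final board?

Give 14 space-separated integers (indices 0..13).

Answer: 0 1 5 6 5 4 0 3 4 0 0 5 1 2

Derivation:
Move 1: P1 pit1 -> P1=[4,0,4,5,4,3](0) P2=[3,4,2,2,3,2](0)
Move 2: P2 pit5 -> P1=[5,0,4,5,4,3](0) P2=[3,4,2,2,3,0](1)
Move 3: P2 pit2 -> P1=[5,0,4,5,4,3](0) P2=[3,4,0,3,4,0](1)
Move 4: P2 pit3 -> P1=[5,0,4,5,4,3](0) P2=[3,4,0,0,5,1](2)
Move 5: P1 pit0 -> P1=[0,1,5,6,5,4](0) P2=[3,4,0,0,5,1](2)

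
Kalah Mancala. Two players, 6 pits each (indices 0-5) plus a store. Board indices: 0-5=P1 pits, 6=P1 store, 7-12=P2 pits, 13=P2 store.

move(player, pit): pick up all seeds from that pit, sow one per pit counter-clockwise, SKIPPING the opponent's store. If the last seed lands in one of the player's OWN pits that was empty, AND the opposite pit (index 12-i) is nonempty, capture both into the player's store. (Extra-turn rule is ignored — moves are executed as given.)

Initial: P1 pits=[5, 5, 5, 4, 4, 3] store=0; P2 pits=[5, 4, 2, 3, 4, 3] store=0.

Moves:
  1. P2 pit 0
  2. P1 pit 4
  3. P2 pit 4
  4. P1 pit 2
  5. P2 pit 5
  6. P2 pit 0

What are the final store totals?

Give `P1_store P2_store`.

Answer: 2 2

Derivation:
Move 1: P2 pit0 -> P1=[5,5,5,4,4,3](0) P2=[0,5,3,4,5,4](0)
Move 2: P1 pit4 -> P1=[5,5,5,4,0,4](1) P2=[1,6,3,4,5,4](0)
Move 3: P2 pit4 -> P1=[6,6,6,4,0,4](1) P2=[1,6,3,4,0,5](1)
Move 4: P1 pit2 -> P1=[6,6,0,5,1,5](2) P2=[2,7,3,4,0,5](1)
Move 5: P2 pit5 -> P1=[7,7,1,6,1,5](2) P2=[2,7,3,4,0,0](2)
Move 6: P2 pit0 -> P1=[7,7,1,6,1,5](2) P2=[0,8,4,4,0,0](2)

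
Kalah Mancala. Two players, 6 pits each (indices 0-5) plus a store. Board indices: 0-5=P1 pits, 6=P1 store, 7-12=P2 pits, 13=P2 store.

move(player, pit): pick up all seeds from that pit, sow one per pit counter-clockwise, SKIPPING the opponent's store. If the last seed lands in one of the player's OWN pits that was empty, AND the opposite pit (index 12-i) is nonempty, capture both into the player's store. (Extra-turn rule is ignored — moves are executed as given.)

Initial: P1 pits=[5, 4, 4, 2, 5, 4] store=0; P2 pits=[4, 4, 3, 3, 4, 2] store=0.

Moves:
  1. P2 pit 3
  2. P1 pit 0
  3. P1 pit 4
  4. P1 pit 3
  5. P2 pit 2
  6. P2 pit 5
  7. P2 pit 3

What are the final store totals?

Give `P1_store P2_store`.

Move 1: P2 pit3 -> P1=[5,4,4,2,5,4](0) P2=[4,4,3,0,5,3](1)
Move 2: P1 pit0 -> P1=[0,5,5,3,6,5](0) P2=[4,4,3,0,5,3](1)
Move 3: P1 pit4 -> P1=[0,5,5,3,0,6](1) P2=[5,5,4,1,5,3](1)
Move 4: P1 pit3 -> P1=[0,5,5,0,1,7](2) P2=[5,5,4,1,5,3](1)
Move 5: P2 pit2 -> P1=[0,5,5,0,1,7](2) P2=[5,5,0,2,6,4](2)
Move 6: P2 pit5 -> P1=[1,6,6,0,1,7](2) P2=[5,5,0,2,6,0](3)
Move 7: P2 pit3 -> P1=[0,6,6,0,1,7](2) P2=[5,5,0,0,7,0](5)

Answer: 2 5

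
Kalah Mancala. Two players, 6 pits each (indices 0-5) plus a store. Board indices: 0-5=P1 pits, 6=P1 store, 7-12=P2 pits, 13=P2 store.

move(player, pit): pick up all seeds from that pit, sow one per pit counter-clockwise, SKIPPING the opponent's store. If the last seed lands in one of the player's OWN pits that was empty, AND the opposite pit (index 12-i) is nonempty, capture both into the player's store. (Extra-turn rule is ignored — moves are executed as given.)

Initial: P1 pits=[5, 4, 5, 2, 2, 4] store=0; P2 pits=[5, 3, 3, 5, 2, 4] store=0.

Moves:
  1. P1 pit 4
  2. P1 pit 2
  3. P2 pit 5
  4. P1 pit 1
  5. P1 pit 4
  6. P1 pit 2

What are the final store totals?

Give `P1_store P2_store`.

Answer: 8 1

Derivation:
Move 1: P1 pit4 -> P1=[5,4,5,2,0,5](1) P2=[5,3,3,5,2,4](0)
Move 2: P1 pit2 -> P1=[5,4,0,3,1,6](2) P2=[6,3,3,5,2,4](0)
Move 3: P2 pit5 -> P1=[6,5,1,3,1,6](2) P2=[6,3,3,5,2,0](1)
Move 4: P1 pit1 -> P1=[6,0,2,4,2,7](3) P2=[6,3,3,5,2,0](1)
Move 5: P1 pit4 -> P1=[6,0,2,4,0,8](4) P2=[6,3,3,5,2,0](1)
Move 6: P1 pit2 -> P1=[6,0,0,5,0,8](8) P2=[6,0,3,5,2,0](1)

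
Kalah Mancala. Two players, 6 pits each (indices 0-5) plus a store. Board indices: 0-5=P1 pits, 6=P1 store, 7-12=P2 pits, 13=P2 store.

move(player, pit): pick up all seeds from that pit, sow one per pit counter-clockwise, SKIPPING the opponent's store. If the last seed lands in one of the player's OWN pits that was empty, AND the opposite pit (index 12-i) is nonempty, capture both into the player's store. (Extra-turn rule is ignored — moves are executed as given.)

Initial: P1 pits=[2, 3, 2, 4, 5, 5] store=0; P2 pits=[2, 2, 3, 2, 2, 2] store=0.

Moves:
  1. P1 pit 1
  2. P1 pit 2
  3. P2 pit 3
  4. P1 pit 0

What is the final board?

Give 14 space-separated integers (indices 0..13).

Move 1: P1 pit1 -> P1=[2,0,3,5,6,5](0) P2=[2,2,3,2,2,2](0)
Move 2: P1 pit2 -> P1=[2,0,0,6,7,6](0) P2=[2,2,3,2,2,2](0)
Move 3: P2 pit3 -> P1=[2,0,0,6,7,6](0) P2=[2,2,3,0,3,3](0)
Move 4: P1 pit0 -> P1=[0,1,1,6,7,6](0) P2=[2,2,3,0,3,3](0)

Answer: 0 1 1 6 7 6 0 2 2 3 0 3 3 0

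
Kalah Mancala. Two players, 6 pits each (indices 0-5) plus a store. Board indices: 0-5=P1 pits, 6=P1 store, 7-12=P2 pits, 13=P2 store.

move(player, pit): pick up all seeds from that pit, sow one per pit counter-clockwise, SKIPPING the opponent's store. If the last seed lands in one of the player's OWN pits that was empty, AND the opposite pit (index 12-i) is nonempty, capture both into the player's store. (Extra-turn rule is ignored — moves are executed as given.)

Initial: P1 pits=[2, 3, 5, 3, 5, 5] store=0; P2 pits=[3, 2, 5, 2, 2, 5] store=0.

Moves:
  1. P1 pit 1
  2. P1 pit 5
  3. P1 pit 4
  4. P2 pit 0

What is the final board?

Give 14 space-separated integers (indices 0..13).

Answer: 2 0 6 4 0 1 2 0 5 8 5 3 6 0

Derivation:
Move 1: P1 pit1 -> P1=[2,0,6,4,6,5](0) P2=[3,2,5,2,2,5](0)
Move 2: P1 pit5 -> P1=[2,0,6,4,6,0](1) P2=[4,3,6,3,2,5](0)
Move 3: P1 pit4 -> P1=[2,0,6,4,0,1](2) P2=[5,4,7,4,2,5](0)
Move 4: P2 pit0 -> P1=[2,0,6,4,0,1](2) P2=[0,5,8,5,3,6](0)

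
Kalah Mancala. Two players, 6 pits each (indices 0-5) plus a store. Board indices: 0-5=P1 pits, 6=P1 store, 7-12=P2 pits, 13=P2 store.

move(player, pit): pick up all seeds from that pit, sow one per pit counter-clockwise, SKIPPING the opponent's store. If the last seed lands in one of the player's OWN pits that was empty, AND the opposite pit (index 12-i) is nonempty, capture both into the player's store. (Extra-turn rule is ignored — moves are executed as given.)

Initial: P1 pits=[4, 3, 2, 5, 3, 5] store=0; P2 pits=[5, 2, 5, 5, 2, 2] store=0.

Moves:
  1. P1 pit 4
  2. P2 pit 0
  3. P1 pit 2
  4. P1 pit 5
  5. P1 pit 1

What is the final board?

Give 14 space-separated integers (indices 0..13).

Move 1: P1 pit4 -> P1=[4,3,2,5,0,6](1) P2=[6,2,5,5,2,2](0)
Move 2: P2 pit0 -> P1=[4,3,2,5,0,6](1) P2=[0,3,6,6,3,3](1)
Move 3: P1 pit2 -> P1=[4,3,0,6,0,6](5) P2=[0,0,6,6,3,3](1)
Move 4: P1 pit5 -> P1=[4,3,0,6,0,0](6) P2=[1,1,7,7,4,3](1)
Move 5: P1 pit1 -> P1=[4,0,1,7,0,0](8) P2=[1,0,7,7,4,3](1)

Answer: 4 0 1 7 0 0 8 1 0 7 7 4 3 1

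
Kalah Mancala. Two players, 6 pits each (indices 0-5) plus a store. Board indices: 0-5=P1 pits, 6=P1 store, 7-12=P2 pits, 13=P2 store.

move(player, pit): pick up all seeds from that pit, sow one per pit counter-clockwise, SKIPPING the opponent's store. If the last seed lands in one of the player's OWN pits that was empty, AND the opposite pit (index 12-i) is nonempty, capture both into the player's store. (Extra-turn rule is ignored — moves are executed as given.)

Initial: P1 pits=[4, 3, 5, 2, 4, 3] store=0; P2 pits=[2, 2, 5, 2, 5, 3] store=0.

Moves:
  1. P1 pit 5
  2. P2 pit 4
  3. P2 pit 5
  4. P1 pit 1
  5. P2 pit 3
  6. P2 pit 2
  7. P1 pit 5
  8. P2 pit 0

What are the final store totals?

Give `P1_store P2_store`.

Move 1: P1 pit5 -> P1=[4,3,5,2,4,0](1) P2=[3,3,5,2,5,3](0)
Move 2: P2 pit4 -> P1=[5,4,6,2,4,0](1) P2=[3,3,5,2,0,4](1)
Move 3: P2 pit5 -> P1=[6,5,7,2,4,0](1) P2=[3,3,5,2,0,0](2)
Move 4: P1 pit1 -> P1=[6,0,8,3,5,1](2) P2=[3,3,5,2,0,0](2)
Move 5: P2 pit3 -> P1=[0,0,8,3,5,1](2) P2=[3,3,5,0,1,0](9)
Move 6: P2 pit2 -> P1=[1,0,8,3,5,1](2) P2=[3,3,0,1,2,1](10)
Move 7: P1 pit5 -> P1=[1,0,8,3,5,0](3) P2=[3,3,0,1,2,1](10)
Move 8: P2 pit0 -> P1=[1,0,8,3,5,0](3) P2=[0,4,1,2,2,1](10)

Answer: 3 10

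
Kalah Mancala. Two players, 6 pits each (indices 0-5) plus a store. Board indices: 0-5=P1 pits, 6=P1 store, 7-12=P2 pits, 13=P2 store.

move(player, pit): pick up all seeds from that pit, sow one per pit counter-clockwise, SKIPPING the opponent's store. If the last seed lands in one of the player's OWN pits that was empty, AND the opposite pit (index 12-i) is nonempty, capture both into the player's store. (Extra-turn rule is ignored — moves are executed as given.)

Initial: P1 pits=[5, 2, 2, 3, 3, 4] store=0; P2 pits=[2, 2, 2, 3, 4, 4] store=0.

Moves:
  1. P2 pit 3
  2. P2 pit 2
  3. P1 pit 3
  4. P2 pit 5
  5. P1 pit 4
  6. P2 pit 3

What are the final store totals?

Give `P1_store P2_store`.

Answer: 2 2

Derivation:
Move 1: P2 pit3 -> P1=[5,2,2,3,3,4](0) P2=[2,2,2,0,5,5](1)
Move 2: P2 pit2 -> P1=[5,2,2,3,3,4](0) P2=[2,2,0,1,6,5](1)
Move 3: P1 pit3 -> P1=[5,2,2,0,4,5](1) P2=[2,2,0,1,6,5](1)
Move 4: P2 pit5 -> P1=[6,3,3,1,4,5](1) P2=[2,2,0,1,6,0](2)
Move 5: P1 pit4 -> P1=[6,3,3,1,0,6](2) P2=[3,3,0,1,6,0](2)
Move 6: P2 pit3 -> P1=[6,3,3,1,0,6](2) P2=[3,3,0,0,7,0](2)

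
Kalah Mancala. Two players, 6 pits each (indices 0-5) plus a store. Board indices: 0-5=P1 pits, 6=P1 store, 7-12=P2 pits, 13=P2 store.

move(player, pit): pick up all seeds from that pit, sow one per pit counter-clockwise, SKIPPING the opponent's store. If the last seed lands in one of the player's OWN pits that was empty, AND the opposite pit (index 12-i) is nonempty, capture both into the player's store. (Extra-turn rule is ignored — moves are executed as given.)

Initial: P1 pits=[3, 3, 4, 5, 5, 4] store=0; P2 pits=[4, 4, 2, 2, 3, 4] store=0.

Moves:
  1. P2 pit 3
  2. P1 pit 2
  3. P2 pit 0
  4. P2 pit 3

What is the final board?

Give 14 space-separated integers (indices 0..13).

Move 1: P2 pit3 -> P1=[3,3,4,5,5,4](0) P2=[4,4,2,0,4,5](0)
Move 2: P1 pit2 -> P1=[3,3,0,6,6,5](1) P2=[4,4,2,0,4,5](0)
Move 3: P2 pit0 -> P1=[3,3,0,6,6,5](1) P2=[0,5,3,1,5,5](0)
Move 4: P2 pit3 -> P1=[3,3,0,6,6,5](1) P2=[0,5,3,0,6,5](0)

Answer: 3 3 0 6 6 5 1 0 5 3 0 6 5 0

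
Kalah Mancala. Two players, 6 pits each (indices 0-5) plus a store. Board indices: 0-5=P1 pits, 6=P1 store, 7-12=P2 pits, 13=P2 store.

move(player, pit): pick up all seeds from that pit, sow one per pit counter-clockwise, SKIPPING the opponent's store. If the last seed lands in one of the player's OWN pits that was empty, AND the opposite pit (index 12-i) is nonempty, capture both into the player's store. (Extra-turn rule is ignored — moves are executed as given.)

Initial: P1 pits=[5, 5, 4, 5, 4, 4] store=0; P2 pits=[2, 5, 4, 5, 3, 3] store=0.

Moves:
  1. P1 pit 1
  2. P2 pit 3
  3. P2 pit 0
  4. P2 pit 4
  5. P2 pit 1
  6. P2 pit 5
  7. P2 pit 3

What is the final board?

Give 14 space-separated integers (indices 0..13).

Move 1: P1 pit1 -> P1=[5,0,5,6,5,5](1) P2=[2,5,4,5,3,3](0)
Move 2: P2 pit3 -> P1=[6,1,5,6,5,5](1) P2=[2,5,4,0,4,4](1)
Move 3: P2 pit0 -> P1=[6,1,5,6,5,5](1) P2=[0,6,5,0,4,4](1)
Move 4: P2 pit4 -> P1=[7,2,5,6,5,5](1) P2=[0,6,5,0,0,5](2)
Move 5: P2 pit1 -> P1=[8,2,5,6,5,5](1) P2=[0,0,6,1,1,6](3)
Move 6: P2 pit5 -> P1=[9,3,6,7,6,5](1) P2=[0,0,6,1,1,0](4)
Move 7: P2 pit3 -> P1=[9,3,6,7,6,5](1) P2=[0,0,6,0,2,0](4)

Answer: 9 3 6 7 6 5 1 0 0 6 0 2 0 4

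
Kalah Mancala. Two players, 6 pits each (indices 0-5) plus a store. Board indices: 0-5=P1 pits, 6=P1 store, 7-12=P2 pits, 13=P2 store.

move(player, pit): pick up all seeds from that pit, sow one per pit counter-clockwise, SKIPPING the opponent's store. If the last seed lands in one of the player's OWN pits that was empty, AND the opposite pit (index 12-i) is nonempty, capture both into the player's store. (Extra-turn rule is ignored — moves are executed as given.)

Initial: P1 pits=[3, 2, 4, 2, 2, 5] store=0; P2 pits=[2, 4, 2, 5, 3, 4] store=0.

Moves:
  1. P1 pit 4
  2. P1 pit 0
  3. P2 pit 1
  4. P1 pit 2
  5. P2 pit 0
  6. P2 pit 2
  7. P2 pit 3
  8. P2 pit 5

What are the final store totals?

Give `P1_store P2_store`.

Move 1: P1 pit4 -> P1=[3,2,4,2,0,6](1) P2=[2,4,2,5,3,4](0)
Move 2: P1 pit0 -> P1=[0,3,5,3,0,6](1) P2=[2,4,2,5,3,4](0)
Move 3: P2 pit1 -> P1=[0,3,5,3,0,6](1) P2=[2,0,3,6,4,5](0)
Move 4: P1 pit2 -> P1=[0,3,0,4,1,7](2) P2=[3,0,3,6,4,5](0)
Move 5: P2 pit0 -> P1=[0,3,0,4,1,7](2) P2=[0,1,4,7,4,5](0)
Move 6: P2 pit2 -> P1=[0,3,0,4,1,7](2) P2=[0,1,0,8,5,6](1)
Move 7: P2 pit3 -> P1=[1,4,1,5,2,7](2) P2=[0,1,0,0,6,7](2)
Move 8: P2 pit5 -> P1=[2,5,2,6,3,8](2) P2=[0,1,0,0,6,0](3)

Answer: 2 3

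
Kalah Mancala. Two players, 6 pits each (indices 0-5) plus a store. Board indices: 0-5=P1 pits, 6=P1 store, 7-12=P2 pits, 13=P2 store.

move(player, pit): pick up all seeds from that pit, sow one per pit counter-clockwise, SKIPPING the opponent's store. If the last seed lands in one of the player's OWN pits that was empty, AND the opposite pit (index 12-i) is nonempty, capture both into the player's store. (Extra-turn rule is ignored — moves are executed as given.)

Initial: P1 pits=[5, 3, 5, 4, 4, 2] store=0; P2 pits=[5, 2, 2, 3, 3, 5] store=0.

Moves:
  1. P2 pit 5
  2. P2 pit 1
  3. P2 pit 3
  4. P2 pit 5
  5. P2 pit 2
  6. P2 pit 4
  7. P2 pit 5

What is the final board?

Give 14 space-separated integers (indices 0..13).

Move 1: P2 pit5 -> P1=[6,4,6,5,4,2](0) P2=[5,2,2,3,3,0](1)
Move 2: P2 pit1 -> P1=[6,4,6,5,4,2](0) P2=[5,0,3,4,3,0](1)
Move 3: P2 pit3 -> P1=[7,4,6,5,4,2](0) P2=[5,0,3,0,4,1](2)
Move 4: P2 pit5 -> P1=[7,4,6,5,4,2](0) P2=[5,0,3,0,4,0](3)
Move 5: P2 pit2 -> P1=[0,4,6,5,4,2](0) P2=[5,0,0,1,5,0](11)
Move 6: P2 pit4 -> P1=[1,5,7,5,4,2](0) P2=[5,0,0,1,0,1](12)
Move 7: P2 pit5 -> P1=[1,5,7,5,4,2](0) P2=[5,0,0,1,0,0](13)

Answer: 1 5 7 5 4 2 0 5 0 0 1 0 0 13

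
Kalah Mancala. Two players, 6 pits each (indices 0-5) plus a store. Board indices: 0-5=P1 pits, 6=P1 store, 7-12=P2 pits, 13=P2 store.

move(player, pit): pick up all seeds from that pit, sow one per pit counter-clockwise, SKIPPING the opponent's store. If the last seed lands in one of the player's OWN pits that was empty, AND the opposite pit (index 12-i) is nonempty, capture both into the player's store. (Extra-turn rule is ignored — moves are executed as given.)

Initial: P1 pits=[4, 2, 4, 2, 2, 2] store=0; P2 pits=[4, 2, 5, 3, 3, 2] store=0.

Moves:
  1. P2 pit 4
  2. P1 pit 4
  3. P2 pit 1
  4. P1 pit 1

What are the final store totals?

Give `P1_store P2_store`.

Answer: 1 1

Derivation:
Move 1: P2 pit4 -> P1=[5,2,4,2,2,2](0) P2=[4,2,5,3,0,3](1)
Move 2: P1 pit4 -> P1=[5,2,4,2,0,3](1) P2=[4,2,5,3,0,3](1)
Move 3: P2 pit1 -> P1=[5,2,4,2,0,3](1) P2=[4,0,6,4,0,3](1)
Move 4: P1 pit1 -> P1=[5,0,5,3,0,3](1) P2=[4,0,6,4,0,3](1)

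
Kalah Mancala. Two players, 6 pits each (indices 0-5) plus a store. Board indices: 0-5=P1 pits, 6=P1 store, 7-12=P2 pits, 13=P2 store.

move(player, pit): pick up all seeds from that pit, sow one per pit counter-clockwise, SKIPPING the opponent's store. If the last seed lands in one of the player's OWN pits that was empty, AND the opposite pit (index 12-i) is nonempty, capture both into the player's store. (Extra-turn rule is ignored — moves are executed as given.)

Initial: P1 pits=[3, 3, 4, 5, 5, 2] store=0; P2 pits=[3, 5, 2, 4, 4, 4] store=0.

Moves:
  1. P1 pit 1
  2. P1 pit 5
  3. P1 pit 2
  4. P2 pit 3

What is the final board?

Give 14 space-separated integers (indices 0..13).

Move 1: P1 pit1 -> P1=[3,0,5,6,6,2](0) P2=[3,5,2,4,4,4](0)
Move 2: P1 pit5 -> P1=[3,0,5,6,6,0](1) P2=[4,5,2,4,4,4](0)
Move 3: P1 pit2 -> P1=[3,0,0,7,7,1](2) P2=[5,5,2,4,4,4](0)
Move 4: P2 pit3 -> P1=[4,0,0,7,7,1](2) P2=[5,5,2,0,5,5](1)

Answer: 4 0 0 7 7 1 2 5 5 2 0 5 5 1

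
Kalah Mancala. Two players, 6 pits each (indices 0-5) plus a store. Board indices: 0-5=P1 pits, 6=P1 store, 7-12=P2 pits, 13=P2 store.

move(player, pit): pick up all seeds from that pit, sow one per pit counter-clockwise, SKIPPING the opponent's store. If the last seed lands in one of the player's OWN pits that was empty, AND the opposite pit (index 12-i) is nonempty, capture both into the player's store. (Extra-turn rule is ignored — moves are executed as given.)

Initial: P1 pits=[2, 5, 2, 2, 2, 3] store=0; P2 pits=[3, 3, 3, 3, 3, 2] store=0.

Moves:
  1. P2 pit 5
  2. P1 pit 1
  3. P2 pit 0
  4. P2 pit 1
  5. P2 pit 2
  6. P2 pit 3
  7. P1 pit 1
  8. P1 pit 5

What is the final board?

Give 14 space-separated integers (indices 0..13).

Move 1: P2 pit5 -> P1=[3,5,2,2,2,3](0) P2=[3,3,3,3,3,0](1)
Move 2: P1 pit1 -> P1=[3,0,3,3,3,4](1) P2=[3,3,3,3,3,0](1)
Move 3: P2 pit0 -> P1=[3,0,3,3,3,4](1) P2=[0,4,4,4,3,0](1)
Move 4: P2 pit1 -> P1=[0,0,3,3,3,4](1) P2=[0,0,5,5,4,0](5)
Move 5: P2 pit2 -> P1=[1,0,3,3,3,4](1) P2=[0,0,0,6,5,1](6)
Move 6: P2 pit3 -> P1=[2,1,4,3,3,4](1) P2=[0,0,0,0,6,2](7)
Move 7: P1 pit1 -> P1=[2,0,5,3,3,4](1) P2=[0,0,0,0,6,2](7)
Move 8: P1 pit5 -> P1=[2,0,5,3,3,0](2) P2=[1,1,1,0,6,2](7)

Answer: 2 0 5 3 3 0 2 1 1 1 0 6 2 7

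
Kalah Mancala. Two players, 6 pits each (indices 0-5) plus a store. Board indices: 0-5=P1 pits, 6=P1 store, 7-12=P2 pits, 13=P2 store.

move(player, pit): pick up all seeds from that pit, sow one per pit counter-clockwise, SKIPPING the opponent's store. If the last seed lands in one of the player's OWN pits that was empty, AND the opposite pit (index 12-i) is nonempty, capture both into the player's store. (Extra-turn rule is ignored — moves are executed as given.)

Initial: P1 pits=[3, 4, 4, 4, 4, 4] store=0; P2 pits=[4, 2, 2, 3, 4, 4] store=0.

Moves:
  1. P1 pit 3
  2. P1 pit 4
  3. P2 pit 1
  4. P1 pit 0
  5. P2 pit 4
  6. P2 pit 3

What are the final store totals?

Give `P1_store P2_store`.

Answer: 7 2

Derivation:
Move 1: P1 pit3 -> P1=[3,4,4,0,5,5](1) P2=[5,2,2,3,4,4](0)
Move 2: P1 pit4 -> P1=[3,4,4,0,0,6](2) P2=[6,3,3,3,4,4](0)
Move 3: P2 pit1 -> P1=[3,4,4,0,0,6](2) P2=[6,0,4,4,5,4](0)
Move 4: P1 pit0 -> P1=[0,5,5,0,0,6](7) P2=[6,0,0,4,5,4](0)
Move 5: P2 pit4 -> P1=[1,6,6,0,0,6](7) P2=[6,0,0,4,0,5](1)
Move 6: P2 pit3 -> P1=[2,6,6,0,0,6](7) P2=[6,0,0,0,1,6](2)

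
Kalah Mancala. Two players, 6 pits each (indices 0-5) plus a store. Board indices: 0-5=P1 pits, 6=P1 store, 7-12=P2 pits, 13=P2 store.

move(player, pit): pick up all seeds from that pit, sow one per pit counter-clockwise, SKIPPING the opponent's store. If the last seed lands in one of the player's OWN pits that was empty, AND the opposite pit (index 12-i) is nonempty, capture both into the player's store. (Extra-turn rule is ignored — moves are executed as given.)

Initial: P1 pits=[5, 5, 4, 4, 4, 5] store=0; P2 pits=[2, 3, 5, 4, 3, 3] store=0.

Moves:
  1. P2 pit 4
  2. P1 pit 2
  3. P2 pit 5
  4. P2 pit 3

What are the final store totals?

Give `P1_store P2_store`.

Answer: 1 3

Derivation:
Move 1: P2 pit4 -> P1=[6,5,4,4,4,5](0) P2=[2,3,5,4,0,4](1)
Move 2: P1 pit2 -> P1=[6,5,0,5,5,6](1) P2=[2,3,5,4,0,4](1)
Move 3: P2 pit5 -> P1=[7,6,1,5,5,6](1) P2=[2,3,5,4,0,0](2)
Move 4: P2 pit3 -> P1=[8,6,1,5,5,6](1) P2=[2,3,5,0,1,1](3)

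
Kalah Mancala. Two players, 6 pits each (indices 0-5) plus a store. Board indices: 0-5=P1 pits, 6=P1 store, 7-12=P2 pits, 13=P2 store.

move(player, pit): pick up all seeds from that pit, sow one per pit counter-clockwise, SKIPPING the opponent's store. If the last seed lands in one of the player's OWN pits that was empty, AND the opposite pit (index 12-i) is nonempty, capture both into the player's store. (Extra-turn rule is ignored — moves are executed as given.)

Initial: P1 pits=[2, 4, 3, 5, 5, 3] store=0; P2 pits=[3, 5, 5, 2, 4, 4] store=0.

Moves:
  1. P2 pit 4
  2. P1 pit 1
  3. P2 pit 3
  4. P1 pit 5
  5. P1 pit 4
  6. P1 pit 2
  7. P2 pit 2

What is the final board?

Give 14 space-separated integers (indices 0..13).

Move 1: P2 pit4 -> P1=[3,5,3,5,5,3](0) P2=[3,5,5,2,0,5](1)
Move 2: P1 pit1 -> P1=[3,0,4,6,6,4](1) P2=[3,5,5,2,0,5](1)
Move 3: P2 pit3 -> P1=[3,0,4,6,6,4](1) P2=[3,5,5,0,1,6](1)
Move 4: P1 pit5 -> P1=[3,0,4,6,6,0](2) P2=[4,6,6,0,1,6](1)
Move 5: P1 pit4 -> P1=[3,0,4,6,0,1](3) P2=[5,7,7,1,1,6](1)
Move 6: P1 pit2 -> P1=[3,0,0,7,1,2](4) P2=[5,7,7,1,1,6](1)
Move 7: P2 pit2 -> P1=[4,1,1,7,1,2](4) P2=[5,7,0,2,2,7](2)

Answer: 4 1 1 7 1 2 4 5 7 0 2 2 7 2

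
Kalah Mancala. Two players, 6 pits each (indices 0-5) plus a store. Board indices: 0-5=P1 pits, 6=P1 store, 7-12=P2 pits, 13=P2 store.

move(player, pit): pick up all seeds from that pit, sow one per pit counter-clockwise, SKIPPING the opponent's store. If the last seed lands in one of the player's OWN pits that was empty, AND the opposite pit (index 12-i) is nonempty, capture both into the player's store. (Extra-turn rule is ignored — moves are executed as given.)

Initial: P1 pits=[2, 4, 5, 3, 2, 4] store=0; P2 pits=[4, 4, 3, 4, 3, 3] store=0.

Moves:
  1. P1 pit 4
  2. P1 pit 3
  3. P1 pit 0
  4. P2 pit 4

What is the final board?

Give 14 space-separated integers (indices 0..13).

Answer: 1 5 6 0 1 6 2 4 4 3 4 0 4 1

Derivation:
Move 1: P1 pit4 -> P1=[2,4,5,3,0,5](1) P2=[4,4,3,4,3,3](0)
Move 2: P1 pit3 -> P1=[2,4,5,0,1,6](2) P2=[4,4,3,4,3,3](0)
Move 3: P1 pit0 -> P1=[0,5,6,0,1,6](2) P2=[4,4,3,4,3,3](0)
Move 4: P2 pit4 -> P1=[1,5,6,0,1,6](2) P2=[4,4,3,4,0,4](1)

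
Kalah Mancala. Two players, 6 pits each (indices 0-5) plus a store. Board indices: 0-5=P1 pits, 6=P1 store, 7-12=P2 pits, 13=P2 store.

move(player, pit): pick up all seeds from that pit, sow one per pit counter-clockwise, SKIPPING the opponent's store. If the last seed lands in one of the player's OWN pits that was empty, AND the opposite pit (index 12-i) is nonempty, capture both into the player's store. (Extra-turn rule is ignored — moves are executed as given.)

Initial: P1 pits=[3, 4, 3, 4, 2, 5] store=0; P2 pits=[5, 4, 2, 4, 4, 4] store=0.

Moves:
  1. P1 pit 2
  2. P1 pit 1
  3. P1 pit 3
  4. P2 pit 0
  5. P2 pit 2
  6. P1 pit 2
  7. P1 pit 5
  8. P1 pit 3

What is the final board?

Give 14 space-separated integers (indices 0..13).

Move 1: P1 pit2 -> P1=[3,4,0,5,3,6](0) P2=[5,4,2,4,4,4](0)
Move 2: P1 pit1 -> P1=[3,0,1,6,4,7](0) P2=[5,4,2,4,4,4](0)
Move 3: P1 pit3 -> P1=[3,0,1,0,5,8](1) P2=[6,5,3,4,4,4](0)
Move 4: P2 pit0 -> P1=[3,0,1,0,5,8](1) P2=[0,6,4,5,5,5](1)
Move 5: P2 pit2 -> P1=[3,0,1,0,5,8](1) P2=[0,6,0,6,6,6](2)
Move 6: P1 pit2 -> P1=[3,0,0,1,5,8](1) P2=[0,6,0,6,6,6](2)
Move 7: P1 pit5 -> P1=[4,0,0,1,5,0](2) P2=[1,7,1,7,7,7](2)
Move 8: P1 pit3 -> P1=[4,0,0,0,6,0](2) P2=[1,7,1,7,7,7](2)

Answer: 4 0 0 0 6 0 2 1 7 1 7 7 7 2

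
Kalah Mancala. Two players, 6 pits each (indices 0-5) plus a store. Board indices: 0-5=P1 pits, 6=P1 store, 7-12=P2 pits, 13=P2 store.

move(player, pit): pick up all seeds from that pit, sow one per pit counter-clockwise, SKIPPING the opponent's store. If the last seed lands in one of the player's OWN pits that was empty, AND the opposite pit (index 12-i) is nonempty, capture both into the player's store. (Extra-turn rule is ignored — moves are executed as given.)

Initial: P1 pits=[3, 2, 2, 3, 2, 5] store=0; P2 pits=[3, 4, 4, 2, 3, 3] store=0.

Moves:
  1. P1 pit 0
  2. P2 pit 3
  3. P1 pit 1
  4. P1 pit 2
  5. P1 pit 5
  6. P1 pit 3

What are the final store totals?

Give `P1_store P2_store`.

Answer: 3 0

Derivation:
Move 1: P1 pit0 -> P1=[0,3,3,4,2,5](0) P2=[3,4,4,2,3,3](0)
Move 2: P2 pit3 -> P1=[0,3,3,4,2,5](0) P2=[3,4,4,0,4,4](0)
Move 3: P1 pit1 -> P1=[0,0,4,5,3,5](0) P2=[3,4,4,0,4,4](0)
Move 4: P1 pit2 -> P1=[0,0,0,6,4,6](1) P2=[3,4,4,0,4,4](0)
Move 5: P1 pit5 -> P1=[0,0,0,6,4,0](2) P2=[4,5,5,1,5,4](0)
Move 6: P1 pit3 -> P1=[0,0,0,0,5,1](3) P2=[5,6,6,1,5,4](0)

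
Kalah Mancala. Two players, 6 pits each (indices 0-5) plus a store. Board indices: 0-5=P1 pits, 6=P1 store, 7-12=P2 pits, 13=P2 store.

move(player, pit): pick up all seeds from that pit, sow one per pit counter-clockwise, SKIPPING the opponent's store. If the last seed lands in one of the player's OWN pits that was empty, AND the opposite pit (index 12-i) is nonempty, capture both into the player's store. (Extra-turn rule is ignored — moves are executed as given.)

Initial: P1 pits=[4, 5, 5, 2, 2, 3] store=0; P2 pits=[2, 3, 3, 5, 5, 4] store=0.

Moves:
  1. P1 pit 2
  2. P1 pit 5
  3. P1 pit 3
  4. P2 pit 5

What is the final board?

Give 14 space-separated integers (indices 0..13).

Move 1: P1 pit2 -> P1=[4,5,0,3,3,4](1) P2=[3,3,3,5,5,4](0)
Move 2: P1 pit5 -> P1=[4,5,0,3,3,0](2) P2=[4,4,4,5,5,4](0)
Move 3: P1 pit3 -> P1=[4,5,0,0,4,1](3) P2=[4,4,4,5,5,4](0)
Move 4: P2 pit5 -> P1=[5,6,1,0,4,1](3) P2=[4,4,4,5,5,0](1)

Answer: 5 6 1 0 4 1 3 4 4 4 5 5 0 1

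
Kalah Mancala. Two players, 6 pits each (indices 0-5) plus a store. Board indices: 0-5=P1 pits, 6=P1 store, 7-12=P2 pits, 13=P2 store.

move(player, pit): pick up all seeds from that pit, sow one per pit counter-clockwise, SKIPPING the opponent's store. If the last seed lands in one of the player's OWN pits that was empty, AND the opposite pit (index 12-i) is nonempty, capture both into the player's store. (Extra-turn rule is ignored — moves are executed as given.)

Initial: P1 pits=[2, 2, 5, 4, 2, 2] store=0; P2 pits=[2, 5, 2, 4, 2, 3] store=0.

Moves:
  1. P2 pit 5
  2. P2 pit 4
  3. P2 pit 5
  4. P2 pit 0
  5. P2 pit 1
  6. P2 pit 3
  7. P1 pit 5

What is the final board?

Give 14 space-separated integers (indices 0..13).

Answer: 5 4 5 4 2 0 1 1 0 4 0 2 2 5

Derivation:
Move 1: P2 pit5 -> P1=[3,3,5,4,2,2](0) P2=[2,5,2,4,2,0](1)
Move 2: P2 pit4 -> P1=[3,3,5,4,2,2](0) P2=[2,5,2,4,0,1](2)
Move 3: P2 pit5 -> P1=[3,3,5,4,2,2](0) P2=[2,5,2,4,0,0](3)
Move 4: P2 pit0 -> P1=[3,3,5,4,2,2](0) P2=[0,6,3,4,0,0](3)
Move 5: P2 pit1 -> P1=[4,3,5,4,2,2](0) P2=[0,0,4,5,1,1](4)
Move 6: P2 pit3 -> P1=[5,4,5,4,2,2](0) P2=[0,0,4,0,2,2](5)
Move 7: P1 pit5 -> P1=[5,4,5,4,2,0](1) P2=[1,0,4,0,2,2](5)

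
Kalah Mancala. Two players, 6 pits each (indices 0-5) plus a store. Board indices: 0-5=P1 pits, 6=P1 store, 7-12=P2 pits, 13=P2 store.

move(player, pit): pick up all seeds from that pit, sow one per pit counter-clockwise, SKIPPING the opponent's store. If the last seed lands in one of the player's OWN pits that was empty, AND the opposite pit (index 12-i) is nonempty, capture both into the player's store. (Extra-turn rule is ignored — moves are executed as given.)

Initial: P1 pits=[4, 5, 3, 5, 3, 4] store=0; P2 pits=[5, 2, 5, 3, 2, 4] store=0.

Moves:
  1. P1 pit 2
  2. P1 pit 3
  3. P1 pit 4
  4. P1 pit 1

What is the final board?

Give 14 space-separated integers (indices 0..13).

Answer: 4 0 1 1 1 8 3 7 4 7 3 2 4 0

Derivation:
Move 1: P1 pit2 -> P1=[4,5,0,6,4,5](0) P2=[5,2,5,3,2,4](0)
Move 2: P1 pit3 -> P1=[4,5,0,0,5,6](1) P2=[6,3,6,3,2,4](0)
Move 3: P1 pit4 -> P1=[4,5,0,0,0,7](2) P2=[7,4,7,3,2,4](0)
Move 4: P1 pit1 -> P1=[4,0,1,1,1,8](3) P2=[7,4,7,3,2,4](0)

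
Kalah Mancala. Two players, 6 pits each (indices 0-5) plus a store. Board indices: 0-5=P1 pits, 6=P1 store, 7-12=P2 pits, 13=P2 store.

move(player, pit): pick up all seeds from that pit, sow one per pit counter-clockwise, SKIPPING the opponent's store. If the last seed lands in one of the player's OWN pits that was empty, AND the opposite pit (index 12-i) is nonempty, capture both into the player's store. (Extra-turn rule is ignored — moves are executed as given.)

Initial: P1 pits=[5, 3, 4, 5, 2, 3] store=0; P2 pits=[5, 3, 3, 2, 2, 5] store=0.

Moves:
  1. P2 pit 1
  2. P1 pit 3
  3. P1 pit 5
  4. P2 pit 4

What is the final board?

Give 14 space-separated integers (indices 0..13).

Answer: 6 3 4 0 3 0 2 7 2 5 3 0 6 1

Derivation:
Move 1: P2 pit1 -> P1=[5,3,4,5,2,3](0) P2=[5,0,4,3,3,5](0)
Move 2: P1 pit3 -> P1=[5,3,4,0,3,4](1) P2=[6,1,4,3,3,5](0)
Move 3: P1 pit5 -> P1=[5,3,4,0,3,0](2) P2=[7,2,5,3,3,5](0)
Move 4: P2 pit4 -> P1=[6,3,4,0,3,0](2) P2=[7,2,5,3,0,6](1)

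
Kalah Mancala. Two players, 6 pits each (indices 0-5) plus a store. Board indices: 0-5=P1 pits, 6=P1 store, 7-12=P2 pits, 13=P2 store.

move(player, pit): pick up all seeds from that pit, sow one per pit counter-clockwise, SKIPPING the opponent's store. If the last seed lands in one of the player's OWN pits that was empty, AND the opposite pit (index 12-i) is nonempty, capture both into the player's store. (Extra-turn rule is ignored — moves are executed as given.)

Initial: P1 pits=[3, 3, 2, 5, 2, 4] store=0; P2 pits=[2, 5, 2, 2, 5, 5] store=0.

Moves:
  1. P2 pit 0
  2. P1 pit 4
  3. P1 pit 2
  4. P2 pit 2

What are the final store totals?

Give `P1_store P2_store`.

Answer: 8 0

Derivation:
Move 1: P2 pit0 -> P1=[3,3,2,5,2,4](0) P2=[0,6,3,2,5,5](0)
Move 2: P1 pit4 -> P1=[3,3,2,5,0,5](1) P2=[0,6,3,2,5,5](0)
Move 3: P1 pit2 -> P1=[3,3,0,6,0,5](8) P2=[0,0,3,2,5,5](0)
Move 4: P2 pit2 -> P1=[3,3,0,6,0,5](8) P2=[0,0,0,3,6,6](0)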